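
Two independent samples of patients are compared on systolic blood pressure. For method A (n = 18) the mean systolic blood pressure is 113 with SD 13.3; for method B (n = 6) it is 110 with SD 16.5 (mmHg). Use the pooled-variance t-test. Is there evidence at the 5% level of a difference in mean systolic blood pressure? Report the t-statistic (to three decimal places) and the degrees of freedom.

Let group 1 = method A, group 2 = method B. H0: μ_1 = μ_2; H1: μ_1 ≠ μ_2 (two-sample pooled-variance t-test, two-sided).
s_p² = [(18−1)·13.3² + (6−1)·16.5²]/(18+6−2) = 198.563
t = (113 − 110)/√[198.563·(1/18 + 1/6)] = 0.452
df = n₁ + n₂ − 2 = 22
Two-sided p-value ≈ 0.6560
Since p ≈ 0.6560 > α = 0.05, fail to reject H0; the evidence is not statistically significant.

t = 0.452, df = 22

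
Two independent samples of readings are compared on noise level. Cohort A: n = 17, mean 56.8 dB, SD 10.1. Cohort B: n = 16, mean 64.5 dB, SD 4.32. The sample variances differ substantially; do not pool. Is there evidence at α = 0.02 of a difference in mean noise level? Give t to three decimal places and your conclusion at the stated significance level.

t = -2.876; reject H0

Let group 1 = cohort A, group 2 = cohort B. H0: μ_1 = μ_2; H1: μ_1 ≠ μ_2 (Welch's two-sample t-test, two-sided).
t = (x̄_1 − x̄_2)/√(s_1²/n_1 + s_2²/n_2) = (56.8 − 64.5)/√(10.1²/17 + 4.32²/16) = -2.876
Welch–Satterthwaite df ≈ 21.94
Two-sided p-value ≈ 0.0088
Since p ≈ 0.0088 < α = 0.02, reject H0; the evidence is statistically significant.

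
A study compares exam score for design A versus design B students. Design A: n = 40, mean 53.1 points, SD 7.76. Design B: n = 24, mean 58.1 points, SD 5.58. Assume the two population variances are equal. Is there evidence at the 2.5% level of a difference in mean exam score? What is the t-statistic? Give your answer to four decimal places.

Let group 1 = design A, group 2 = design B. H0: μ_1 = μ_2; H1: μ_1 ≠ μ_2 (two-sample pooled-variance t-test, two-sided).
s_p² = [(40−1)·7.76² + (24−1)·5.58²]/(40+24−2) = 49.4294
t = (53.1 − 58.1)/√[49.4294·(1/40 + 1/24)] = -2.7544
df = n₁ + n₂ − 2 = 62
Two-sided p-value ≈ 0.008
Since p ≈ 0.008 < α = 0.025, reject H0; the data support H1.

-2.7544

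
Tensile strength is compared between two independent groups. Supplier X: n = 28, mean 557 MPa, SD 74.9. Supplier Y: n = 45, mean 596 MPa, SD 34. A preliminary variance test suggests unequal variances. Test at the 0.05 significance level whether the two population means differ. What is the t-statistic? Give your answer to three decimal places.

Let group 1 = supplier X, group 2 = supplier Y. H0: μ_1 = μ_2; H1: μ_1 ≠ μ_2 (Welch's two-sample t-test, two-sided).
t = (x̄_1 − x̄_2)/√(s_1²/n_1 + s_2²/n_2) = (557 − 596)/√(74.9²/28 + 34²/45) = -2.594
Welch–Satterthwaite df ≈ 34.02
Two-sided p-value ≈ 0.0139
Since p ≈ 0.0139 < α = 0.05, reject H0; the evidence is statistically significant.

-2.594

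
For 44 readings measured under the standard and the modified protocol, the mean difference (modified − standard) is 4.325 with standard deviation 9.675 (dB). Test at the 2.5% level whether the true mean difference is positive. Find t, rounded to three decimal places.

H0: μ_d = 0; H1: μ_d > 0 (paired t-test on the differences, right-tailed).
t = d̄/(s_d/√n) = 4.325/(9.675/√44) = 2.965
df = n − 1 = 43
p-value = P(T ≥ 2.965) ≈ 0.0025
Since p ≈ 0.0025 < α = 0.025, reject H0; the evidence is statistically significant.

2.965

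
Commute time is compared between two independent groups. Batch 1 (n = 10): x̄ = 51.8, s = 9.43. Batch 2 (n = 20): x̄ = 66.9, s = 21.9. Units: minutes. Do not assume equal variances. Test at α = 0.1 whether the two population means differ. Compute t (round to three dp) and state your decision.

t = -2.634; reject H0

Let group 1 = batch 1, group 2 = batch 2. H0: μ_1 = μ_2; H1: μ_1 ≠ μ_2 (Welch's two-sample t-test, two-sided).
t = (x̄_1 − x̄_2)/√(s_1²/n_1 + s_2²/n_2) = (51.8 − 66.9)/√(9.43²/10 + 21.9²/20) = -2.634
Welch–Satterthwaite df ≈ 27.67
Two-sided p-value ≈ 0.014
Since p ≈ 0.014 < α = 0.1, reject H0; the evidence is statistically significant.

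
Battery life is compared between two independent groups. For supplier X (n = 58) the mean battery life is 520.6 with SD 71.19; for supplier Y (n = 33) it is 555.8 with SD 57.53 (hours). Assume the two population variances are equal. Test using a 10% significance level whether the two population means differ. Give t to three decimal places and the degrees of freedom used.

Let group 1 = supplier X, group 2 = supplier Y. H0: μ_1 = μ_2; H1: μ_1 ≠ μ_2 (two-sample pooled-variance t-test, two-sided).
s_p² = [(58−1)·71.19² + (33−1)·57.53²]/(58+33−2) = 4435.81
t = (520.6 − 555.8)/√[4435.81·(1/58 + 1/33)] = -2.424
df = n₁ + n₂ − 2 = 89
Two-sided p-value ≈ 0.017
Since p ≈ 0.017 < α = 0.1, reject H0; the evidence is statistically significant.

t = -2.424, df = 89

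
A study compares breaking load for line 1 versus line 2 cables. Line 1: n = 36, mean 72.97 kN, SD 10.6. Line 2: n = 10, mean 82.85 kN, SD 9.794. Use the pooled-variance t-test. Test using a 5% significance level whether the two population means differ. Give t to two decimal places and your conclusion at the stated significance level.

Let group 1 = line 1, group 2 = line 2. H0: μ_1 = μ_2; H1: μ_1 ≠ μ_2 (two-sample pooled-variance t-test, two-sided).
s_p² = [(36−1)·10.6² + (10−1)·9.794²]/(36+10−2) = 108.998
t = (72.97 − 82.85)/√[108.998·(1/36 + 1/10)] = -2.65
df = n₁ + n₂ − 2 = 44
Two-sided p-value ≈ 0.011
Since p ≈ 0.011 < α = 0.05, reject H0; the evidence is statistically significant.

t = -2.65; reject H0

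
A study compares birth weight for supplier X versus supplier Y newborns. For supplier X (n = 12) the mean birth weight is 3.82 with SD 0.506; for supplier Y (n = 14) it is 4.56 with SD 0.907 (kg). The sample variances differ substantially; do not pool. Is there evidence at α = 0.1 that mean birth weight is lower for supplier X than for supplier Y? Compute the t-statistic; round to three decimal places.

-2.615

Let group 1 = supplier X, group 2 = supplier Y. H0: μ_1 = μ_2; H1: μ_1 < μ_2 (Welch's two-sample t-test, left-tailed).
t = (x̄_1 − x̄_2)/√(s_1²/n_1 + s_2²/n_2) = (3.82 − 4.56)/√(0.506²/12 + 0.907²/14) = -2.615
Welch–Satterthwaite df ≈ 20.90
p-value = P(T ≤ -2.615) ≈ 0.0081
Since p ≈ 0.0081 < α = 0.1, reject H0; the evidence is statistically significant.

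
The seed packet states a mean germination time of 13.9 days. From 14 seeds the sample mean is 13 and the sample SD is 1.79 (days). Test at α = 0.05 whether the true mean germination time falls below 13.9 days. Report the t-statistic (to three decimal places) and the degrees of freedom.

H0: μ = 13.9; H1: μ < 13.9 (one-sample t-test, left-tailed).
t = (x̄ − μ₀)/(s/√n) = (13 − 13.9)/(1.79/√14) = -1.881
df = n − 1 = 13
p-value = P(T ≤ -1.881) ≈ 0.041
Since p ≈ 0.041 < α = 0.05, reject H0; the evidence is statistically significant.

t = -1.881, df = 13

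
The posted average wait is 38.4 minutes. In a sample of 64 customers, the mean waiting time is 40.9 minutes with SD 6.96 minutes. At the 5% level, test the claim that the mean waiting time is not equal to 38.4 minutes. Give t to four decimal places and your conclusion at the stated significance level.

t = 2.8736; reject H0

H0: μ = 38.4; H1: μ ≠ 38.4 (one-sample t-test, two-sided).
t = (x̄ − μ₀)/(s/√n) = (40.9 − 38.4)/(6.96/√64) = 2.8736
df = n − 1 = 63
Two-sided p-value ≈ 0.0055
Since p ≈ 0.0055 < α = 0.05, reject H0; the data support H1.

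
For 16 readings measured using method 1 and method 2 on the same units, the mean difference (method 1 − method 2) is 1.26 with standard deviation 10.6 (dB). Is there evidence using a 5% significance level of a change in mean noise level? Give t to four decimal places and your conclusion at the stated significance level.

t = 0.4755; fail to reject H0

H0: μ_d = 0; H1: μ_d ≠ 0 (paired t-test on the differences, two-sided).
t = d̄/(s_d/√n) = 1.26/(10.6/√16) = 0.4755
df = n − 1 = 15
Two-sided p-value ≈ 0.6413
Since p ≈ 0.6413 > α = 0.05, fail to reject H0; the data do not provide sufficient evidence against H0.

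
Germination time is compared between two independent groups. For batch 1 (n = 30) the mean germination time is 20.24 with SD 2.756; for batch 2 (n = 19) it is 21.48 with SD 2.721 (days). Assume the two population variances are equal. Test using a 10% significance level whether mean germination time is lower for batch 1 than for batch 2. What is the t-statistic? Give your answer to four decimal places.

-1.5420

Let group 1 = batch 1, group 2 = batch 2. H0: μ_1 = μ_2; H1: μ_1 < μ_2 (two-sample pooled-variance t-test, left-tailed).
s_p² = [(30−1)·2.756² + (19−1)·2.721²]/(30+19−2) = 7.52212
t = (20.24 − 21.48)/√[7.52212·(1/30 + 1/19)] = -1.5420
df = n₁ + n₂ − 2 = 47
p-value = P(T ≤ -1.5420) ≈ 0.065
Since p ≈ 0.065 < α = 0.1, reject H0; the data support H1.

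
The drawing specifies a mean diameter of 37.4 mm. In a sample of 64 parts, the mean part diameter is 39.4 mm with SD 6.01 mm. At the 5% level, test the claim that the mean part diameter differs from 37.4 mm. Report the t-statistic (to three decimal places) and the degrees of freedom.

H0: μ = 37.4; H1: μ ≠ 37.4 (one-sample t-test, two-sided).
t = (x̄ − μ₀)/(s/√n) = (39.4 − 37.4)/(6.01/√64) = 2.662
df = n − 1 = 63
Two-sided p-value ≈ 0.010
Since p ≈ 0.010 < α = 0.05, reject H0; the evidence is statistically significant.

t = 2.662, df = 63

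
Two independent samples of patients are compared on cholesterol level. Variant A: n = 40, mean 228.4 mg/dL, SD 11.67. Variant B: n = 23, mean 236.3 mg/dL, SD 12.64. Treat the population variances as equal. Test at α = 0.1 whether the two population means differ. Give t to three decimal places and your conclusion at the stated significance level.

Let group 1 = variant A, group 2 = variant B. H0: μ_1 = μ_2; H1: μ_1 ≠ μ_2 (two-sample pooled-variance t-test, two-sided).
s_p² = [(40−1)·11.67² + (23−1)·12.64²]/(40+23−2) = 144.693
t = (228.4 − 236.3)/√[144.693·(1/40 + 1/23)] = -2.510
df = n₁ + n₂ − 2 = 61
Two-sided p-value ≈ 0.015
Since p ≈ 0.015 < α = 0.1, reject H0; the data support H1.

t = -2.510; reject H0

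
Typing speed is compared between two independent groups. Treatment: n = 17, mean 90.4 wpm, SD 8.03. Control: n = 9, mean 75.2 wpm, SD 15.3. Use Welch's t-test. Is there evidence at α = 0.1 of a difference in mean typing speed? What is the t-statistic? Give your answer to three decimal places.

Let group 1 = treatment, group 2 = control. H0: μ_1 = μ_2; H1: μ_1 ≠ μ_2 (Welch's two-sample t-test, two-sided).
t = (x̄_1 − x̄_2)/√(s_1²/n_1 + s_2²/n_2) = (90.4 − 75.2)/√(8.03²/17 + 15.3²/9) = 2.784
Welch–Satterthwaite df ≈ 10.39
Two-sided p-value ≈ 0.0187
Since p ≈ 0.0187 < α = 0.1, reject H0; the data support H1.

2.784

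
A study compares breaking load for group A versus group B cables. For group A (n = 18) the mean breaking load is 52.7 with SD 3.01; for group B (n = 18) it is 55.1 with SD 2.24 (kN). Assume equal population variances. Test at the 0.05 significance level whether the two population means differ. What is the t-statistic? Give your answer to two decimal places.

-2.71

Let group 1 = group A, group 2 = group B. H0: μ_1 = μ_2; H1: μ_1 ≠ μ_2 (two-sample pooled-variance t-test, two-sided).
s_p² = [(18−1)·3.01² + (18−1)·2.24²]/(18+18−2) = 7.03885
t = (52.7 − 55.1)/√[7.03885·(1/18 + 1/18)] = -2.71
df = n₁ + n₂ − 2 = 34
Two-sided p-value ≈ 0.0104
Since p ≈ 0.0104 < α = 0.05, reject H0; the data support H1.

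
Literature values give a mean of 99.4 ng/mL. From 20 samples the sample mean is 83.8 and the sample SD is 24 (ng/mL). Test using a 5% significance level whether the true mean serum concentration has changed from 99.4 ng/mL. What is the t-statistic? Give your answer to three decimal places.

-2.907

H0: μ = 99.4; H1: μ ≠ 99.4 (one-sample t-test, two-sided).
t = (x̄ − μ₀)/(s/√n) = (83.8 − 99.4)/(24/√20) = -2.907
df = n − 1 = 19
Two-sided p-value ≈ 0.0090
Since p ≈ 0.0090 < α = 0.05, reject H0; the data support H1.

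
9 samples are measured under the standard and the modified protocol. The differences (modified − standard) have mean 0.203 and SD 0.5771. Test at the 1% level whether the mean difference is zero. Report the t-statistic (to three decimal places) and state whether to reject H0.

t = 1.055; fail to reject H0

H0: μ_d = 0; H1: μ_d ≠ 0 (paired t-test on the differences, two-sided).
t = d̄/(s_d/√n) = 0.203/(0.5771/√9) = 1.055
df = n − 1 = 8
Two-sided p-value ≈ 0.322
Since p ≈ 0.322 > α = 0.01, fail to reject H0; the data do not provide sufficient evidence against H0.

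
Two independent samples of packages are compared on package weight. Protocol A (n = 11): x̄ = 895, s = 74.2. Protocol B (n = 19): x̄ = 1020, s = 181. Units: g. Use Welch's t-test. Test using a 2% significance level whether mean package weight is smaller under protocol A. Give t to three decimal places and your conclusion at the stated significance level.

Let group 1 = protocol A, group 2 = protocol B. H0: μ_1 = μ_2; H1: μ_1 < μ_2 (Welch's two-sample t-test, left-tailed).
t = (x̄_1 − x̄_2)/√(s_1²/n_1 + s_2²/n_2) = (895 − 1020)/√(74.2²/11 + 181²/19) = -2.650
Welch–Satterthwaite df ≈ 26.02
p-value = P(T ≤ -2.650) ≈ 0.007
Since p ≈ 0.007 < α = 0.02, reject H0; the evidence is statistically significant.

t = -2.650; reject H0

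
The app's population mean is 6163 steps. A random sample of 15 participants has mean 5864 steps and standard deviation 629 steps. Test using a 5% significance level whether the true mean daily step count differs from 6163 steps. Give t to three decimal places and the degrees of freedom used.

H0: μ = 6163; H1: μ ≠ 6163 (one-sample t-test, two-sided).
t = (x̄ − μ₀)/(s/√n) = (5864 − 6163)/(629/√15) = -1.841
df = n − 1 = 14
Two-sided p-value ≈ 0.0869
Since p ≈ 0.0869 > α = 0.05, fail to reject H0; the evidence is not statistically significant.

t = -1.841, df = 14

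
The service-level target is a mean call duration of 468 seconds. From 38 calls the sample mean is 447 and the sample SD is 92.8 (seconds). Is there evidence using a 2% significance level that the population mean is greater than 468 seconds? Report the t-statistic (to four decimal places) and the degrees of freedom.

H0: μ = 468; H1: μ > 468 (one-sample t-test, right-tailed).
t = (x̄ − μ₀)/(s/√n) = (447 − 468)/(92.8/√38) = -1.3950
df = n − 1 = 37
p-value = P(T ≥ -1.3950) ≈ 0.914
Since p ≈ 0.914 > α = 0.02, fail to reject H0; the data do not provide sufficient evidence against H0.

t = -1.3950, df = 37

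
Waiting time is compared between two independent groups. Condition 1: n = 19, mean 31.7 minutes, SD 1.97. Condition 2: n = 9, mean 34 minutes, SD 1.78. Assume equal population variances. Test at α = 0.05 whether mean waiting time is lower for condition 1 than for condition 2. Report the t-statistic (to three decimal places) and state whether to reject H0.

t = -2.970; reject H0

Let group 1 = condition 1, group 2 = condition 2. H0: μ_1 = μ_2; H1: μ_1 < μ_2 (two-sample pooled-variance t-test, left-tailed).
s_p² = [(19−1)·1.97² + (9−1)·1.78²]/(19+9−2) = 3.66167
t = (31.7 − 34)/√[3.66167·(1/19 + 1/9)] = -2.970
df = n₁ + n₂ − 2 = 26
p-value = P(T ≤ -2.970) ≈ 0.0032
Since p ≈ 0.0032 < α = 0.05, reject H0; the evidence is statistically significant.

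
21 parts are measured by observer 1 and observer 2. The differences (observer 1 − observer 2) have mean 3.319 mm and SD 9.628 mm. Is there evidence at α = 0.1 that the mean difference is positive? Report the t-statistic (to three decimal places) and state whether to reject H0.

t = 1.580; reject H0

H0: μ_d = 0; H1: μ_d > 0 (paired t-test on the differences, right-tailed).
t = d̄/(s_d/√n) = 3.319/(9.628/√21) = 1.580
df = n − 1 = 20
p-value = P(T ≥ 1.580) ≈ 0.065
Since p ≈ 0.065 < α = 0.1, reject H0; the evidence is statistically significant.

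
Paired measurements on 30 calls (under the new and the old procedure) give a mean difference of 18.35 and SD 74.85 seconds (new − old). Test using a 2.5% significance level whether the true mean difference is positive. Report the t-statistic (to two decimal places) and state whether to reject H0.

t = 1.34; fail to reject H0

H0: μ_d = 0; H1: μ_d > 0 (paired t-test on the differences, right-tailed).
t = d̄/(s_d/√n) = 18.35/(74.85/√30) = 1.34
df = n − 1 = 29
p-value = P(T ≥ 1.34) ≈ 0.095
Since p ≈ 0.095 > α = 0.025, fail to reject H0; the evidence is not statistically significant.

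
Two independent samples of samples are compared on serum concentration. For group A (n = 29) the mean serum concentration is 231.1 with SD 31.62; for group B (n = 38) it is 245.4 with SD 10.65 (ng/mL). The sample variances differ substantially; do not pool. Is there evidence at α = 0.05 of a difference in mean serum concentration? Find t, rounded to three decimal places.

-2.336

Let group 1 = group A, group 2 = group B. H0: μ_1 = μ_2; H1: μ_1 ≠ μ_2 (Welch's two-sample t-test, two-sided).
t = (x̄_1 − x̄_2)/√(s_1²/n_1 + s_2²/n_2) = (231.1 − 245.4)/√(31.62²/29 + 10.65²/38) = -2.336
Welch–Satterthwaite df ≈ 32.87
Two-sided p-value ≈ 0.026
Since p ≈ 0.026 < α = 0.05, reject H0; the data support H1.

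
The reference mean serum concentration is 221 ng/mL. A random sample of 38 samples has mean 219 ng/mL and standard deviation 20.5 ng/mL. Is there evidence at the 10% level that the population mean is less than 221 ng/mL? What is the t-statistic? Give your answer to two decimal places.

H0: μ = 221; H1: μ < 221 (one-sample t-test, left-tailed).
t = (x̄ − μ₀)/(s/√n) = (219 − 221)/(20.5/√38) = -0.60
df = n − 1 = 37
p-value = P(T ≤ -0.60) ≈ 0.2756
Since p ≈ 0.2756 > α = 0.1, fail to reject H0; the data do not provide sufficient evidence against H0.

-0.60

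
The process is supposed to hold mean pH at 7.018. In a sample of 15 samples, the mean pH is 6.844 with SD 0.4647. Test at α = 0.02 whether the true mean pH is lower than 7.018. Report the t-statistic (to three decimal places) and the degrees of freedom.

H0: μ = 7.018; H1: μ < 7.018 (one-sample t-test, left-tailed).
t = (x̄ − μ₀)/(s/√n) = (6.844 − 7.018)/(0.4647/√15) = -1.450
df = n − 1 = 14
p-value = P(T ≤ -1.450) ≈ 0.0845
Since p ≈ 0.0845 > α = 0.02, fail to reject H0; the evidence is not statistically significant.

t = -1.450, df = 14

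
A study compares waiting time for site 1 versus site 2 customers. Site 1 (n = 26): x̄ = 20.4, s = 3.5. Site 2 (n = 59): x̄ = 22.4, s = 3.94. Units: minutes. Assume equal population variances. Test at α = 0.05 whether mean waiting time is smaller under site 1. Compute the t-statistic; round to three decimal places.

-2.228

Let group 1 = site 1, group 2 = site 2. H0: μ_1 = μ_2; H1: μ_1 < μ_2 (two-sample pooled-variance t-test, left-tailed).
s_p² = [(26−1)·3.5² + (59−1)·3.94²]/(26+59−2) = 14.5376
t = (20.4 − 22.4)/√[14.5376·(1/26 + 1/59)] = -2.228
df = n₁ + n₂ − 2 = 83
p-value = P(T ≤ -2.228) ≈ 0.0143
Since p ≈ 0.0143 < α = 0.05, reject H0; the evidence is statistically significant.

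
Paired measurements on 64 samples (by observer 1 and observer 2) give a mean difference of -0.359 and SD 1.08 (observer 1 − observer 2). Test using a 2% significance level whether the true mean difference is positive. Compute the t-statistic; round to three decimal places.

H0: μ_d = 0; H1: μ_d > 0 (paired t-test on the differences, right-tailed).
t = d̄/(s_d/√n) = -0.359/(1.08/√64) = -2.659
df = n − 1 = 63
p-value = P(T ≥ -2.659) ≈ 0.9950
Since p ≈ 0.9950 > α = 0.02, fail to reject H0; the data do not provide sufficient evidence against H0.

-2.659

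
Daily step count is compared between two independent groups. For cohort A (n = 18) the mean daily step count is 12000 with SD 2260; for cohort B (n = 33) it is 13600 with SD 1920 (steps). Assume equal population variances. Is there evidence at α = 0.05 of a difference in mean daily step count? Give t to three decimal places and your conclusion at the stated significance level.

Let group 1 = cohort A, group 2 = cohort B. H0: μ_1 = μ_2; H1: μ_1 ≠ μ_2 (two-sample pooled-variance t-test, two-sided).
s_p² = [(18−1)·2260² + (33−1)·1920²]/(18+33−2) = 4179470
t = (12000 − 13600)/√[4179470·(1/18 + 1/33)] = -2.671
df = n₁ + n₂ − 2 = 49
Two-sided p-value ≈ 0.010
Since p ≈ 0.010 < α = 0.05, reject H0; the evidence is statistically significant.

t = -2.671; reject H0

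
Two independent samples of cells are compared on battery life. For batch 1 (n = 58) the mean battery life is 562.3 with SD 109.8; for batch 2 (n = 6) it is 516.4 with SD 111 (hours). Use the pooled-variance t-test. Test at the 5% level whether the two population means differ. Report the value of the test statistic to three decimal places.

Let group 1 = batch 1, group 2 = batch 2. H0: μ_1 = μ_2; H1: μ_1 ≠ μ_2 (two-sample pooled-variance t-test, two-sided).
s_p² = [(58−1)·109.8² + (6−1)·111²]/(58+6−2) = 12077.4
t = (562.3 − 516.4)/√[12077.4·(1/58 + 1/6)] = 0.974
df = n₁ + n₂ − 2 = 62
Two-sided p-value ≈ 0.3339
Since p ≈ 0.3339 > α = 0.05, fail to reject H0; the data do not provide sufficient evidence against H0.

0.974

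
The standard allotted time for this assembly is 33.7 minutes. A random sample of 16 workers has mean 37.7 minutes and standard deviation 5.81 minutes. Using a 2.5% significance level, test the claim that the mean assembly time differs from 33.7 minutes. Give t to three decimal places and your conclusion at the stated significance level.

H0: μ = 33.7; H1: μ ≠ 33.7 (one-sample t-test, two-sided).
t = (x̄ − μ₀)/(s/√n) = (37.7 − 33.7)/(5.81/√16) = 2.754
df = n − 1 = 15
Two-sided p-value ≈ 0.015
Since p ≈ 0.015 < α = 0.025, reject H0; the evidence is statistically significant.

t = 2.754; reject H0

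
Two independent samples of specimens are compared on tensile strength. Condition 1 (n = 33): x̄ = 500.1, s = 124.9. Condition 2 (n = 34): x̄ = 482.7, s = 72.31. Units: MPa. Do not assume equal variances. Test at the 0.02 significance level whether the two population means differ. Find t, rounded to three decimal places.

0.695

Let group 1 = condition 1, group 2 = condition 2. H0: μ_1 = μ_2; H1: μ_1 ≠ μ_2 (Welch's two-sample t-test, two-sided).
t = (x̄_1 − x̄_2)/√(s_1²/n_1 + s_2²/n_2) = (500.1 − 482.7)/√(124.9²/33 + 72.31²/34) = 0.695
Welch–Satterthwaite df ≈ 50.98
Two-sided p-value ≈ 0.4901
Since p ≈ 0.4901 > α = 0.02, fail to reject H0; the evidence is not statistically significant.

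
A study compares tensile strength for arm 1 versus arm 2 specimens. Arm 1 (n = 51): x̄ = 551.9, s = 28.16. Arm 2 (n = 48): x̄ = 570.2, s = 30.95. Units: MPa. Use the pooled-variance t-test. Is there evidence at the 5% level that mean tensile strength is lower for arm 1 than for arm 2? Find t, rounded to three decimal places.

-3.080

Let group 1 = arm 1, group 2 = arm 2. H0: μ_1 = μ_2; H1: μ_1 < μ_2 (two-sample pooled-variance t-test, left-tailed).
s_p² = [(51−1)·28.16² + (48−1)·30.95²]/(51+48−2) = 872.894
t = (551.9 − 570.2)/√[872.894·(1/51 + 1/48)] = -3.080
df = n₁ + n₂ − 2 = 97
p-value = P(T ≤ -3.080) ≈ 0.0013
Since p ≈ 0.0013 < α = 0.05, reject H0; the evidence is statistically significant.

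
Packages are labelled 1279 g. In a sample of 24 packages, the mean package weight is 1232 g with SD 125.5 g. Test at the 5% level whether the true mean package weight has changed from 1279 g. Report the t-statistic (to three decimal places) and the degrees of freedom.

H0: μ = 1279; H1: μ ≠ 1279 (one-sample t-test, two-sided).
t = (x̄ − μ₀)/(s/√n) = (1232 − 1279)/(125.5/√24) = -1.835
df = n − 1 = 23
Two-sided p-value ≈ 0.080
Since p ≈ 0.080 > α = 0.05, fail to reject H0; the data do not provide sufficient evidence against H0.

t = -1.835, df = 23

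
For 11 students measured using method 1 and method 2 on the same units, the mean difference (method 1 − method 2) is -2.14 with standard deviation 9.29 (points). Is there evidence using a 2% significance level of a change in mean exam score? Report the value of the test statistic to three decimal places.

H0: μ_d = 0; H1: μ_d ≠ 0 (paired t-test on the differences, two-sided).
t = d̄/(s_d/√n) = -2.14/(9.29/√11) = -0.764
df = n − 1 = 10
Two-sided p-value ≈ 0.463
Since p ≈ 0.463 > α = 0.02, fail to reject H0; the data do not provide sufficient evidence against H0.

-0.764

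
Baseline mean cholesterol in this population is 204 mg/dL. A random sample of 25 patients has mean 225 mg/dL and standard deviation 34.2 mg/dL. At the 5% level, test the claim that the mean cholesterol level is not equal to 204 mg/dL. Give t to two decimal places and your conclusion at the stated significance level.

t = 3.07; reject H0

H0: μ = 204; H1: μ ≠ 204 (one-sample t-test, two-sided).
t = (x̄ − μ₀)/(s/√n) = (225 − 204)/(34.2/√25) = 3.07
df = n − 1 = 24
Two-sided p-value ≈ 0.005
Since p ≈ 0.005 < α = 0.05, reject H0; the data support H1.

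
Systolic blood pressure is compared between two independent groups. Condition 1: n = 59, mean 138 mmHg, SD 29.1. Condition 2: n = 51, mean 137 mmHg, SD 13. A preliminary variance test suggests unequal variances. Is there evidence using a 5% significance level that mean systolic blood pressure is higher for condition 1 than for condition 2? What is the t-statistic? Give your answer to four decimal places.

Let group 1 = condition 1, group 2 = condition 2. H0: μ_1 = μ_2; H1: μ_1 > μ_2 (Welch's two-sample t-test, right-tailed).
t = (x̄_1 − x̄_2)/√(s_1²/n_1 + s_2²/n_2) = (138 − 137)/√(29.1²/59 + 13²/51) = 0.2379
Welch–Satterthwaite df ≈ 82.76
p-value = P(T ≥ 0.2379) ≈ 0.406
Since p ≈ 0.406 > α = 0.05, fail to reject H0; the data do not provide sufficient evidence against H0.

0.2379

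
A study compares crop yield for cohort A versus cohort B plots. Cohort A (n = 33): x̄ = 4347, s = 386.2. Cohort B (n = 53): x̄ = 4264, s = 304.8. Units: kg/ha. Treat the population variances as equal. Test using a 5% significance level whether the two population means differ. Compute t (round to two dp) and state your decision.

t = 1.11; fail to reject H0

Let group 1 = cohort A, group 2 = cohort B. H0: μ_1 = μ_2; H1: μ_1 ≠ μ_2 (two-sample pooled-variance t-test, two-sided).
s_p² = [(33−1)·386.2² + (53−1)·304.8²]/(33+53−2) = 114331
t = (4347 − 4264)/√[114331·(1/33 + 1/53)] = 1.11
df = n₁ + n₂ − 2 = 84
Two-sided p-value ≈ 0.2715
Since p ≈ 0.2715 > α = 0.05, fail to reject H0; the data do not provide sufficient evidence against H0.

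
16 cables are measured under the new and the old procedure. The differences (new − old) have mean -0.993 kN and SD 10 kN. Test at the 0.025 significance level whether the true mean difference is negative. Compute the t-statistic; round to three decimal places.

H0: μ_d = 0; H1: μ_d < 0 (paired t-test on the differences, left-tailed).
t = d̄/(s_d/√n) = -0.993/(10/√16) = -0.397
df = n − 1 = 15
p-value = P(T ≤ -0.397) ≈ 0.3484
Since p ≈ 0.3484 > α = 0.025, fail to reject H0; the data do not provide sufficient evidence against H0.

-0.397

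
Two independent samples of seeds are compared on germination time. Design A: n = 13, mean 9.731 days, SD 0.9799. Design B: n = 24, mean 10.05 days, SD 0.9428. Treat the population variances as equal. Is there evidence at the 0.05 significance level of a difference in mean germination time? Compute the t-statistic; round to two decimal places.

-0.97

Let group 1 = design A, group 2 = design B. H0: μ_1 = μ_2; H1: μ_1 ≠ μ_2 (two-sample pooled-variance t-test, two-sided).
s_p² = [(13−1)·0.9799² + (24−1)·0.9428²]/(13+24−2) = 0.913329
t = (9.731 − 10.05)/√[0.913329·(1/13 + 1/24)] = -0.97
df = n₁ + n₂ − 2 = 35
Two-sided p-value ≈ 0.339
Since p ≈ 0.339 > α = 0.05, fail to reject H0; the evidence is not statistically significant.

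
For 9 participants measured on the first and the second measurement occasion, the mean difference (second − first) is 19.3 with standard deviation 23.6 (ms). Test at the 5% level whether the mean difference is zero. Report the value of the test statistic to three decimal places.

2.453

H0: μ_d = 0; H1: μ_d ≠ 0 (paired t-test on the differences, two-sided).
t = d̄/(s_d/√n) = 19.3/(23.6/√9) = 2.453
df = n − 1 = 8
Two-sided p-value ≈ 0.0397
Since p ≈ 0.0397 < α = 0.05, reject H0; the evidence is statistically significant.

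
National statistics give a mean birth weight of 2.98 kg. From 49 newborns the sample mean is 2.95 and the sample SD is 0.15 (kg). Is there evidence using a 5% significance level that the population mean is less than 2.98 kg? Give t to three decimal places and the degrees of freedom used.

H0: μ = 2.98; H1: μ < 2.98 (one-sample t-test, left-tailed).
t = (x̄ − μ₀)/(s/√n) = (2.95 − 2.98)/(0.15/√49) = -1.400
df = n − 1 = 48
p-value = P(T ≤ -1.400) ≈ 0.084
Since p ≈ 0.084 > α = 0.05, fail to reject H0; the data do not provide sufficient evidence against H0.

t = -1.400, df = 48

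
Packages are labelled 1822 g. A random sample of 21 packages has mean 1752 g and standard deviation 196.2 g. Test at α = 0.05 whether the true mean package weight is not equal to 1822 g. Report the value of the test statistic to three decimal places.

-1.635

H0: μ = 1822; H1: μ ≠ 1822 (one-sample t-test, two-sided).
t = (x̄ − μ₀)/(s/√n) = (1752 − 1822)/(196.2/√21) = -1.635
df = n − 1 = 20
Two-sided p-value ≈ 0.1177
Since p ≈ 0.1177 > α = 0.05, fail to reject H0; the data do not provide sufficient evidence against H0.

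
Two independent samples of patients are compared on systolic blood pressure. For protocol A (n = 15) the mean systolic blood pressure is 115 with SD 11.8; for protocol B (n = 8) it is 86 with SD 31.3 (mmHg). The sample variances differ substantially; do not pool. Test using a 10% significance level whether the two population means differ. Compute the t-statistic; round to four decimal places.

2.5266

Let group 1 = protocol A, group 2 = protocol B. H0: μ_1 = μ_2; H1: μ_1 ≠ μ_2 (Welch's two-sample t-test, two-sided).
t = (x̄_1 − x̄_2)/√(s_1²/n_1 + s_2²/n_2) = (115 − 86)/√(11.8²/15 + 31.3²/8) = 2.5266
Welch–Satterthwaite df ≈ 8.08
Two-sided p-value ≈ 0.0352
Since p ≈ 0.0352 < α = 0.1, reject H0; the evidence is statistically significant.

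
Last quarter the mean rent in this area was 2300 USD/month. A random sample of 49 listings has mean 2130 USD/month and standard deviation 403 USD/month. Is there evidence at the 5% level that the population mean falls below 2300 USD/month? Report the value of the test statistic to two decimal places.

H0: μ = 2300; H1: μ < 2300 (one-sample t-test, left-tailed).
t = (x̄ − μ₀)/(s/√n) = (2130 − 2300)/(403/√49) = -2.95
df = n − 1 = 48
p-value = P(T ≤ -2.95) ≈ 0.002
Since p ≈ 0.002 < α = 0.05, reject H0; the evidence is statistically significant.

-2.95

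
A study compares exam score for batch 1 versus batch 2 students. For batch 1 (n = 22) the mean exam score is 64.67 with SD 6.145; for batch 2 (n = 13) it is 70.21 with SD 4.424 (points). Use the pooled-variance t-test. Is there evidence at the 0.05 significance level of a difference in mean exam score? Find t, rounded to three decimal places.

Let group 1 = batch 1, group 2 = batch 2. H0: μ_1 = μ_2; H1: μ_1 ≠ μ_2 (two-sample pooled-variance t-test, two-sided).
s_p² = [(22−1)·6.145² + (13−1)·4.424²]/(22+13−2) = 31.1468
t = (64.67 − 70.21)/√[31.1468·(1/22 + 1/13)] = -2.838
df = n₁ + n₂ − 2 = 33
Two-sided p-value ≈ 0.008
Since p ≈ 0.008 < α = 0.05, reject H0; the data support H1.

-2.838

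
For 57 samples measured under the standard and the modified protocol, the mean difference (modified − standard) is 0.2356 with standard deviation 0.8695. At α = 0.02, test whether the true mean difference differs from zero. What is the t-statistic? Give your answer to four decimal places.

H0: μ_d = 0; H1: μ_d ≠ 0 (paired t-test on the differences, two-sided).
t = d̄/(s_d/√n) = 0.2356/(0.8695/√57) = 2.0457
df = n − 1 = 56
Two-sided p-value ≈ 0.0455
Since p ≈ 0.0455 > α = 0.02, fail to reject H0; the data do not provide sufficient evidence against H0.

2.0457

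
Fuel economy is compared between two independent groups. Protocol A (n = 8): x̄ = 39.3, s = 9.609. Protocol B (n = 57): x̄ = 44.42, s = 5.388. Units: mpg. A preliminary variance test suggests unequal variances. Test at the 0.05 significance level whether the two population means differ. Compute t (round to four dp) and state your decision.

Let group 1 = protocol A, group 2 = protocol B. H0: μ_1 = μ_2; H1: μ_1 ≠ μ_2 (Welch's two-sample t-test, two-sided).
t = (x̄_1 − x̄_2)/√(s_1²/n_1 + s_2²/n_2) = (39.3 − 44.42)/√(9.609²/8 + 5.388²/57) = -1.4749
Welch–Satterthwaite df ≈ 7.63
Two-sided p-value ≈ 0.180
Since p ≈ 0.180 > α = 0.05, fail to reject H0; the data do not provide sufficient evidence against H0.

t = -1.4749; fail to reject H0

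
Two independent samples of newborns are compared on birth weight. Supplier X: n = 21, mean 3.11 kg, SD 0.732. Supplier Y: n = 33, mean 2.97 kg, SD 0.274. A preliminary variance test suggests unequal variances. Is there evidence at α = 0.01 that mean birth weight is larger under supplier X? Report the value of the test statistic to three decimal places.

Let group 1 = supplier X, group 2 = supplier Y. H0: μ_1 = μ_2; H1: μ_1 > μ_2 (Welch's two-sample t-test, right-tailed).
t = (x̄_1 − x̄_2)/√(s_1²/n_1 + s_2²/n_2) = (3.11 − 2.97)/√(0.732²/21 + 0.274²/33) = 0.840
Welch–Satterthwaite df ≈ 23.61
p-value = P(T ≥ 0.840) ≈ 0.2047
Since p ≈ 0.2047 > α = 0.01, fail to reject H0; the evidence is not statistically significant.

0.840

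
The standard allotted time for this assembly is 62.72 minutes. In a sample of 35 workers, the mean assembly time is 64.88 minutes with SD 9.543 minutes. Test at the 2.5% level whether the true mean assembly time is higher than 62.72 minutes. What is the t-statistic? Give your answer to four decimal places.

1.3391

H0: μ = 62.72; H1: μ > 62.72 (one-sample t-test, right-tailed).
t = (x̄ − μ₀)/(s/√n) = (64.88 − 62.72)/(9.543/√35) = 1.3391
df = n − 1 = 34
p-value = P(T ≥ 1.3391) ≈ 0.095
Since p ≈ 0.095 > α = 0.025, fail to reject H0; the data do not provide sufficient evidence against H0.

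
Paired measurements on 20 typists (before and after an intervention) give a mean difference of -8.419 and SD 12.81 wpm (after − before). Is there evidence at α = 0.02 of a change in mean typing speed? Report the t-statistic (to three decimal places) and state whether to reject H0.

t = -2.939; reject H0

H0: μ_d = 0; H1: μ_d ≠ 0 (paired t-test on the differences, two-sided).
t = d̄/(s_d/√n) = -8.419/(12.81/√20) = -2.939
df = n − 1 = 19
Two-sided p-value ≈ 0.0084
Since p ≈ 0.0084 < α = 0.02, reject H0; the evidence is statistically significant.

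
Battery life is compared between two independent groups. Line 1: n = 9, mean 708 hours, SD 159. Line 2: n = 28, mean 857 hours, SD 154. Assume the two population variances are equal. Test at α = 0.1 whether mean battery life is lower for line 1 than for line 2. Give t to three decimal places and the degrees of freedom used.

Let group 1 = line 1, group 2 = line 2. H0: μ_1 = μ_2; H1: μ_1 < μ_2 (two-sample pooled-variance t-test, left-tailed).
s_p² = [(9−1)·159² + (28−1)·154²]/(9+28−2) = 24073.7
t = (708 − 857)/√[24073.7·(1/9 + 1/28)] = -2.506
df = n₁ + n₂ − 2 = 35
p-value = P(T ≤ -2.506) ≈ 0.009
Since p ≈ 0.009 < α = 0.1, reject H0; the data support H1.

t = -2.506, df = 35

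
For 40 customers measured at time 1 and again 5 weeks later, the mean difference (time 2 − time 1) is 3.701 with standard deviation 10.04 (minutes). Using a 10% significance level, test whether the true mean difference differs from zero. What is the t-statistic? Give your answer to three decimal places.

H0: μ_d = 0; H1: μ_d ≠ 0 (paired t-test on the differences, two-sided).
t = d̄/(s_d/√n) = 3.701/(10.04/√40) = 2.331
df = n − 1 = 39
Two-sided p-value ≈ 0.0250
Since p ≈ 0.0250 < α = 0.1, reject H0; the data support H1.

2.331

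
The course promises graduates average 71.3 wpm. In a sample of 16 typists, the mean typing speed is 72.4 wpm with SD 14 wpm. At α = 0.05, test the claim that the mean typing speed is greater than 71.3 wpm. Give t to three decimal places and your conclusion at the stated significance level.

t = 0.314; fail to reject H0

H0: μ = 71.3; H1: μ > 71.3 (one-sample t-test, right-tailed).
t = (x̄ − μ₀)/(s/√n) = (72.4 − 71.3)/(14/√16) = 0.314
df = n − 1 = 15
p-value = P(T ≥ 0.314) ≈ 0.379
Since p ≈ 0.379 > α = 0.05, fail to reject H0; the data do not provide sufficient evidence against H0.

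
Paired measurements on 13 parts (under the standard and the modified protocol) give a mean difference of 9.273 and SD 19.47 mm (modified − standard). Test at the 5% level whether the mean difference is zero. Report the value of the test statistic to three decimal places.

H0: μ_d = 0; H1: μ_d ≠ 0 (paired t-test on the differences, two-sided).
t = d̄/(s_d/√n) = 9.273/(19.47/√13) = 1.717
df = n − 1 = 12
Two-sided p-value ≈ 0.112
Since p ≈ 0.112 > α = 0.05, fail to reject H0; the data do not provide sufficient evidence against H0.

1.717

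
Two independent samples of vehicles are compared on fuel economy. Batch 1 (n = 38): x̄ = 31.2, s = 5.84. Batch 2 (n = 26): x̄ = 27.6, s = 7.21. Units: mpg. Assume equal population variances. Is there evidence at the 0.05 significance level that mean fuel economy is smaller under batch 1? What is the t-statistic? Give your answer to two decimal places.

2.20

Let group 1 = batch 1, group 2 = batch 2. H0: μ_1 = μ_2; H1: μ_1 < μ_2 (two-sample pooled-variance t-test, left-tailed).
s_p² = [(38−1)·5.84² + (26−1)·7.21²]/(38+26−2) = 41.3147
t = (31.2 − 27.6)/√[41.3147·(1/38 + 1/26)] = 2.20
df = n₁ + n₂ − 2 = 62
p-value = P(T ≤ 2.20) ≈ 0.984
Since p ≈ 0.984 > α = 0.05, fail to reject H0; the evidence is not statistically significant.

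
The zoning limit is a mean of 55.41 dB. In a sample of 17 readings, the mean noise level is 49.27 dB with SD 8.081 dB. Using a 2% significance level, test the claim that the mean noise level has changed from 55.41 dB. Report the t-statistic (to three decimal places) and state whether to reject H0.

H0: μ = 55.41; H1: μ ≠ 55.41 (one-sample t-test, two-sided).
t = (x̄ − μ₀)/(s/√n) = (49.27 − 55.41)/(8.081/√17) = -3.133
df = n − 1 = 16
Two-sided p-value ≈ 0.0064
Since p ≈ 0.0064 < α = 0.02, reject H0; the data support H1.

t = -3.133; reject H0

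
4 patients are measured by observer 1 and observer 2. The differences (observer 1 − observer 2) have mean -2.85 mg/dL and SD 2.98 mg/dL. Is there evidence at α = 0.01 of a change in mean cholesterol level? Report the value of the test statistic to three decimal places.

H0: μ_d = 0; H1: μ_d ≠ 0 (paired t-test on the differences, two-sided).
t = d̄/(s_d/√n) = -2.85/(2.98/√4) = -1.913
df = n − 1 = 3
Two-sided p-value ≈ 0.1517
Since p ≈ 0.1517 > α = 0.01, fail to reject H0; the evidence is not statistically significant.

-1.913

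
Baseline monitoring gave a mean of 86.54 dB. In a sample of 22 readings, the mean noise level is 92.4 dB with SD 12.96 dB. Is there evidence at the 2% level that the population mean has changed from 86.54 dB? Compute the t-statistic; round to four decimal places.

2.1208

H0: μ = 86.54; H1: μ ≠ 86.54 (one-sample t-test, two-sided).
t = (x̄ − μ₀)/(s/√n) = (92.4 − 86.54)/(12.96/√22) = 2.1208
df = n − 1 = 21
Two-sided p-value ≈ 0.046
Since p ≈ 0.046 > α = 0.02, fail to reject H0; the data do not provide sufficient evidence against H0.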